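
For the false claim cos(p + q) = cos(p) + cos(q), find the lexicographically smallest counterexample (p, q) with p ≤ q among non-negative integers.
Substituting (0, 0) into the claim:
LHS = cos(0 + 0) = 1
RHS = cos(0) + cos(0) = 2

Since LHS ≠ RHS, this pair disproves the claim, and no lexicographically smaller pair (p ≤ q, non-negative integers) does.

For instance (3, 6) is also a counterexample (LHS = cos(9) ≈ -0.9111, RHS = cos(3) + cos(6) ≈ -0.02982), but it's lexicographically larger.

Answer: (p, q) = (0, 0)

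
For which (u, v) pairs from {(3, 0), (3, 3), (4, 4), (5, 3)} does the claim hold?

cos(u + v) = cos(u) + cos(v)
None

Testing each pair:
(3, 0): LHS = cos(3) ≈ -0.99, RHS = cos(3) + 1 ≈ 0.01001 → fails
(3, 3): LHS = cos(6) ≈ 0.9602, RHS = 2·cos(3) ≈ -1.98 → fails
(4, 4): LHS = cos(8) ≈ -0.1455, RHS = 2·cos(4) ≈ -1.307 → fails
(5, 3): LHS = cos(8) ≈ -0.1455, RHS = cos(3) + cos(5) ≈ -0.7063 → fails

No pair satisfies the claim.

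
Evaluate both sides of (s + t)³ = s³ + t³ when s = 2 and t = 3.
LHS = (2 + 3)³ = 125
RHS = 2³ + 3³ = 35

LHS ≠ RHS, so the equation does not hold here.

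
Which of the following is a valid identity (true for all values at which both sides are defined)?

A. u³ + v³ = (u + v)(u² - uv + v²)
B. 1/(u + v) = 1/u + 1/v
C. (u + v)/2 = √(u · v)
A: holds — e.g. at (1, 2), both sides equal 9.
B: fails at (1, 2) — LHS = 1/3, RHS = 3/2.
C: fails at (6, 7) — LHS = 13/2, RHS = √(42) ≈ 6.481.

Answer: A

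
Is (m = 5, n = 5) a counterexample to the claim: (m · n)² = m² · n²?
Substituting m = 5, n = 5:
LHS = (5 · 5)² = 625
RHS = 5² · 5² = 625

The sides agree, so this pair does not disprove the claim.

Answer: No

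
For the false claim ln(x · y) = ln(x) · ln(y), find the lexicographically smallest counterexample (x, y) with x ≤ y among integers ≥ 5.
Substituting (5, 5) into the claim:
LHS = ln(5 · 5) = ln(25) ≈ 3.219
RHS = ln(5) · ln(5) = ln(5)² ≈ 2.59

Since LHS ≠ RHS, this pair disproves the claim, and no lexicographically smaller pair (x ≤ y, integers ≥ 5) does.

For instance (7, 9) is also a counterexample (LHS = ln(63) ≈ 4.143, RHS = ln(7)·ln(9) ≈ 4.276), but it's lexicographically larger.

Answer: (x, y) = (5, 5)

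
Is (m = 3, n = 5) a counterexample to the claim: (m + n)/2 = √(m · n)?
Yes

Substituting m = 3, n = 5:
LHS = (3 + 5)/2 = 4
RHS = √(3 · 5) = √(15) ≈ 3.873

Since LHS ≠ RHS, this pair disproves the claim.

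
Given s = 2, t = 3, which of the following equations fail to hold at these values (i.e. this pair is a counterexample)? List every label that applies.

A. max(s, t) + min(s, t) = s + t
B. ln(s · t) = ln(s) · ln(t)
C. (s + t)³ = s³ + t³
B, C

Evaluating each claim at the given values:
A. LHS = 5, RHS = 5 → holds here (LHS = RHS)
B. LHS = ln(6) ≈ 1.792, RHS = ln(2)·ln(3) ≈ 0.7615 → fails here (LHS ≠ RHS)
C. LHS = 125, RHS = 35 → fails here (LHS ≠ RHS)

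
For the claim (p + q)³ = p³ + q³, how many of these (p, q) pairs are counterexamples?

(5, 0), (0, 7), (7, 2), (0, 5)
1

Testing each pair:
(5, 0): LHS = 125, RHS = 125 → satisfies claim
(0, 7): LHS = 343, RHS = 343 → satisfies claim
(7, 2): LHS = 729, RHS = 351 → counterexample
(0, 5): LHS = 125, RHS = 125 → satisfies claim

That makes 1 counterexample.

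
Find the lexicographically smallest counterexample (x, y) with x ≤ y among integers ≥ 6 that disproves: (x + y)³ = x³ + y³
(x, y) = (6, 6)

Substituting (6, 6) into the claim:
LHS = (6 + 6)³ = 1728
RHS = 6³ + 6³ = 432

Since LHS ≠ RHS, this pair disproves the claim, and no lexicographically smaller pair (x ≤ y, integers ≥ 6) does.

For instance (7, 12) is also a counterexample (LHS = 6859, RHS = 2071), but it's lexicographically larger.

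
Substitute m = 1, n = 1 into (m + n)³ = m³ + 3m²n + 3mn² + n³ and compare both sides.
LHS = (1 + 1)³ = 8
RHS = 1³ + 3·1²·1 + 3·1·1² + 1³ = 8

LHS = RHS: the two sides agree.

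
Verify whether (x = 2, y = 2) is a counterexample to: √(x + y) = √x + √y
Yes

Substituting x = 2, y = 2:
LHS = √(2 + 2) = 2
RHS = √2 + √2 = 2·√(2) ≈ 2.828

Since LHS ≠ RHS, this pair disproves the claim.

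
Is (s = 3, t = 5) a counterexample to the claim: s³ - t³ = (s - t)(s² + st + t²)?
Substituting s = 3, t = 5:
LHS = 3³ - 5³ = -98
RHS = (3 - 5)(3² + 3·5 + 5²) = -98

The sides agree, so this pair does not disprove the claim.

Answer: No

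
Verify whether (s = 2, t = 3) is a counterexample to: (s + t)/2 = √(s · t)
Substituting s = 2, t = 3:
LHS = (2 + 3)/2 = 5/2
RHS = √(2 · 3) = √(6) ≈ 2.449

Since LHS ≠ RHS, this pair disproves the claim.

Answer: Yes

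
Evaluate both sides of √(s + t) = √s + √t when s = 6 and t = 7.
LHS = √(6 + 7) = √(13) ≈ 3.606
RHS = √6 + √7 = √(6) + √(7) ≈ 5.095

LHS ≠ RHS (they differ by about 1.49), so the equation does not hold here.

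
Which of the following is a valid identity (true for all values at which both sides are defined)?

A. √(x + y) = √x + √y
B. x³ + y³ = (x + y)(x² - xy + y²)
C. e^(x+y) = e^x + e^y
A: fails at (6, 7) — LHS = √(13) ≈ 3.606, RHS = √(6) + √(7) ≈ 5.095.
B: holds — e.g. at (2, 7), both sides equal 351.
C: fails at (2, 4) — LHS = e^6 ≈ 403.4, RHS = e^2 + e^4 ≈ 61.99.

Answer: B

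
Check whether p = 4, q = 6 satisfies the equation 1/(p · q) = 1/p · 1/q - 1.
Substituting p = 4, q = 6:

LHS = 1/(4 · 6) = 1/24
RHS = 1/4 · 1/6 - 1 = -23/24

LHS ≠ RHS, so the equation does not hold at this point.

Answer: Fails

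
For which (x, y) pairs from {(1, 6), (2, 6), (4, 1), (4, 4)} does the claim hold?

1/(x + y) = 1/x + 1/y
Testing each pair:
(1, 6): LHS = 1/7, RHS = 7/6 → fails
(2, 6): LHS = 1/8, RHS = 2/3 → fails
(4, 1): LHS = 1/5, RHS = 5/4 → fails
(4, 4): LHS = 1/8, RHS = 1/2 → fails

No pair satisfies the claim.

Answer: None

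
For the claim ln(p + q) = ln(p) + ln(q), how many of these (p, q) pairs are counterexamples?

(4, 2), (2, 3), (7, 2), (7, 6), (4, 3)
Testing each pair:
(4, 2): LHS = ln(6) ≈ 1.792, RHS = ln(2) + ln(4) ≈ 2.079 → counterexample
(2, 3): LHS = ln(5) ≈ 1.609, RHS = ln(2) + ln(3) ≈ 1.792 → counterexample
(7, 2): LHS = ln(9) ≈ 2.197, RHS = ln(2) + ln(7) ≈ 2.639 → counterexample
(7, 6): LHS = ln(13) ≈ 2.565, RHS = ln(6) + ln(7) ≈ 3.738 → counterexample
(4, 3): LHS = ln(7) ≈ 1.946, RHS = ln(3) + ln(4) ≈ 2.485 → counterexample

That makes 5 counterexamples.

Answer: 5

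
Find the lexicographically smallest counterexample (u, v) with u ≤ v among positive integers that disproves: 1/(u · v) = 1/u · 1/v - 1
(u, v) = (1, 1)

Substituting (1, 1) into the claim:
LHS = 1/(1 · 1) = 1
RHS = 1/1 · 1/1 - 1 = 0

Since LHS ≠ RHS, this pair disproves the claim, and no lexicographically smaller pair (u ≤ v, positive integers) does.

For instance (3, 4) is also a counterexample (LHS = 1/12, RHS = -11/12), but it's lexicographically larger.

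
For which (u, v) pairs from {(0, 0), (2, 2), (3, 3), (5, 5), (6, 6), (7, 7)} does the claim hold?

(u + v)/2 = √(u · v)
All pairs

Testing each pair:
(0, 0): LHS = 0, RHS = 0 → holds
(2, 2): LHS = 2, RHS = 2 → holds
(3, 3): LHS = 3, RHS = 3 → holds
(5, 5): LHS = 5, RHS = 5 → holds
(6, 6): LHS = 6, RHS = 6 → holds
(7, 7): LHS = 7, RHS = 7 → holds

Every pair satisfies the claim.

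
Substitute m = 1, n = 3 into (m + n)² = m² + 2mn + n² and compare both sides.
LHS = (1 + 3)² = 16
RHS = 1² + 2·1·3 + 3² = 16

LHS = RHS: the two sides agree.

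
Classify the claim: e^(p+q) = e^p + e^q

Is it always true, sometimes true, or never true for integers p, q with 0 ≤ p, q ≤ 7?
Never true

The claim fails for every pair in the range. For instance at (p, q) = (0, 0): LHS = 1, RHS = 2.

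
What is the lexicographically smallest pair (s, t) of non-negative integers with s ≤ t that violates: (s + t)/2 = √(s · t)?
(s, t) = (0, 1)

At (0, 0): both sides equal 0, so it holds there.

Substituting (0, 1) into the claim:
LHS = (0 + 1)/2 = 1/2
RHS = √(0 · 1) = 0

Since LHS ≠ RHS, this pair disproves the claim, and no lexicographically smaller pair (s ≤ t, non-negative integers) does.

For instance (3, 5) is also a counterexample (LHS = 4, RHS = √(15) ≈ 3.873), but it's lexicographically larger.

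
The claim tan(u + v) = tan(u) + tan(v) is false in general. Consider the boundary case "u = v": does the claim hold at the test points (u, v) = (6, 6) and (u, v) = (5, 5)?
At (6, 6): LHS = tan(12) ≈ -0.6359 ≠ RHS = 2·tan(6) ≈ -0.582
At (5, 5): LHS = tan(10) ≈ 0.6484 ≠ RHS = 2·tan(5) ≈ -6.761

Answer: No, fails at both test points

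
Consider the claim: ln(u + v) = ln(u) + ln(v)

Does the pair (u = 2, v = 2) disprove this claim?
No

Substituting u = 2, v = 2:
LHS = ln(2 + 2) = ln(4) ≈ 1.386
RHS = ln(2) + ln(2) = 2·ln(2) ≈ 1.386

The sides agree, so this pair does not disprove the claim.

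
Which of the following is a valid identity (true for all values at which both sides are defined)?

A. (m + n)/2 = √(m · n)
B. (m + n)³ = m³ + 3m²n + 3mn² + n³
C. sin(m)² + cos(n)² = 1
A: fails at (3, 4) — LHS = 7/2, RHS = 2·√(3) ≈ 3.464.
B: holds — e.g. at (3, 3), both sides equal 216.
C: fails at (3, 7) — LHS = sin(3)² + cos(7)² ≈ 0.5883, RHS = 1.

Answer: B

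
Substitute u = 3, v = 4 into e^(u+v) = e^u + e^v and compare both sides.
LHS = e^(3+4) = e^7 ≈ 1097
RHS = e^3 + e^4 ≈ 74.68

LHS ≠ RHS (they differ by about 1022), so the equation does not hold here.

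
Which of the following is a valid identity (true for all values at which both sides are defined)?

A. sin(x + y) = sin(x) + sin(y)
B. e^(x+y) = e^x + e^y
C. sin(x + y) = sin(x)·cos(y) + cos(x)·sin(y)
A: fails at (1, 3) — LHS = sin(4) ≈ -0.7568, RHS = sin(3) + sin(1) ≈ 0.9826.
B: fails at (1, 4) — LHS = e^5 ≈ 148.4, RHS = e + e^4 ≈ 57.32.
C: holds — e.g. at (0, 1), both sides equal sin(1) ≈ 0.8415.

Answer: C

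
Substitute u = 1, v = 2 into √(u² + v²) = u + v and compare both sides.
LHS = √(1² + 2²) = √(5) ≈ 2.236
RHS = 1 + 2 = 3

LHS ≠ RHS (they differ by about 0.7639), so the equation does not hold here.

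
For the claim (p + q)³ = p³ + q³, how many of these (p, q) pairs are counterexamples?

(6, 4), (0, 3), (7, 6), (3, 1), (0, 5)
3

Testing each pair:
(6, 4): LHS = 1000, RHS = 280 → counterexample
(0, 3): LHS = 27, RHS = 27 → satisfies claim
(7, 6): LHS = 2197, RHS = 559 → counterexample
(3, 1): LHS = 64, RHS = 28 → counterexample
(0, 5): LHS = 125, RHS = 125 → satisfies claim

That makes 3 counterexamples.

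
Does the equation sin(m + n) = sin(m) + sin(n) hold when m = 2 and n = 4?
Fails

Substituting m = 2, n = 4:

LHS = sin(2 + 4) = sin(6) ≈ -0.2794
RHS = sin(2) + sin(4) ≈ 0.1525

LHS ≠ RHS, so the equation does not hold at this point.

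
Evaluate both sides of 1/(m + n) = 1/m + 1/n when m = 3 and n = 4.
LHS = 1/(3 + 4) = 1/7
RHS = 1/3 + 1/4 = 7/12

LHS ≠ RHS, so the equation does not hold here.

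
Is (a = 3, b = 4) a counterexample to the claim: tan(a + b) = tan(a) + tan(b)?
Yes

Substituting a = 3, b = 4:
LHS = tan(3 + 4) = tan(7) ≈ 0.8714
RHS = tan(3) + tan(4) ≈ 1.015

Since LHS ≠ RHS, this pair disproves the claim.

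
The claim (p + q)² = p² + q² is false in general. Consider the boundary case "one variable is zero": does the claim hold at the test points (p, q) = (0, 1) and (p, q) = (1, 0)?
At (0, 1): LHS = 1, RHS = 1 → equal
At (1, 0): LHS = 1, RHS = 1 → equal

So the claim does hold at both of these boundary points, even though it is not an identity.

Answer: Yes, holds at both test points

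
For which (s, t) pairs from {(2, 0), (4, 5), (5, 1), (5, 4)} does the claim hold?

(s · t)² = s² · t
(2, 0), (5, 1)

Testing each pair:
(2, 0): LHS = 0, RHS = 0 → holds
(4, 5): LHS = 400, RHS = 80 → fails
(5, 1): LHS = 25, RHS = 25 → holds
(5, 4): LHS = 400, RHS = 100 → fails

2 of 4 pairs satisfy the claim.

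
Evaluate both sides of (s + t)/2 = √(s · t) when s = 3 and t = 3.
LHS = (3 + 3)/2 = 3
RHS = √(3 · 3) = 3

LHS = RHS: the two sides agree.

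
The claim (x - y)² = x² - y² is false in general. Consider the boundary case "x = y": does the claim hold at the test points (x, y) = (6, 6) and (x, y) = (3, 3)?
At (6, 6): LHS = 0, RHS = 0 → equal
At (3, 3): LHS = 0, RHS = 0 → equal

So the claim does hold at both of these boundary points, even though it is not an identity.

Answer: Yes, holds at both test points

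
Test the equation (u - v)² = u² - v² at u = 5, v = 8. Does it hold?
Fails

Substituting u = 5, v = 8:

LHS = (5 - 8)² = 9
RHS = 5² - 8² = -39

LHS ≠ RHS, so the equation does not hold at this point.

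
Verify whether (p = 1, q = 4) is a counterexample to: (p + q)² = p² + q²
Yes

Substituting p = 1, q = 4:
LHS = (1 + 4)² = 25
RHS = 1² + 4² = 17

Since LHS ≠ RHS, this pair disproves the claim.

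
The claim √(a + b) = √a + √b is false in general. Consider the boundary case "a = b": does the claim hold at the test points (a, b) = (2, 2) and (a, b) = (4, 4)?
At (2, 2): LHS = 2 ≠ RHS = 2·√(2) ≈ 2.828
At (4, 4): LHS = 2·√(2) ≈ 2.828 ≠ RHS = 4

Answer: No, fails at both test points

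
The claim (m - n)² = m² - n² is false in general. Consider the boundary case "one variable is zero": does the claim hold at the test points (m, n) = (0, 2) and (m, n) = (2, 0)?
Only at (2, 0)

At (0, 2): LHS = 4 ≠ RHS = -4
At (2, 0): LHS = 4, RHS = 4 → equal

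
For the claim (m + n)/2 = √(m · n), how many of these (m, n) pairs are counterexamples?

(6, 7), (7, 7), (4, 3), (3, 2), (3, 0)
4

Testing each pair:
(6, 7): LHS = 13/2, RHS = √(42) ≈ 6.481 → counterexample
(7, 7): LHS = 7, RHS = 7 → satisfies claim
(4, 3): LHS = 7/2, RHS = 2·√(3) ≈ 3.464 → counterexample
(3, 2): LHS = 5/2, RHS = √(6) ≈ 2.449 → counterexample
(3, 0): LHS = 3/2, RHS = 0 → counterexample

That makes 4 counterexamples.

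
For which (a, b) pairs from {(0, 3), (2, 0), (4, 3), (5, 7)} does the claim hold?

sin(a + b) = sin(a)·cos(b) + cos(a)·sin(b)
Testing each pair:
(0, 3): LHS = sin(3) ≈ 0.1411, RHS = sin(3) ≈ 0.1411 → holds
(2, 0): LHS = sin(2) ≈ 0.9093, RHS = sin(2) ≈ 0.9093 → holds
(4, 3): LHS = sin(7) ≈ 0.657, RHS = sin(3)·cos(4) + sin(4)·cos(3) ≈ 0.657 → holds
(5, 7): LHS = sin(12) ≈ -0.5366, RHS = sin(5)·cos(7) + sin(7)·cos(5) ≈ -0.5366 → holds

Every pair satisfies the claim.

Answer: All pairs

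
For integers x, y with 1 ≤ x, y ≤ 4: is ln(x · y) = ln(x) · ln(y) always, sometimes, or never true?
It holds at (x, y) = (1, 1) (both sides equal 0), but fails at (x, y) = (1, 4) (LHS = ln(4) ≈ 1.386, RHS = 0).

Answer: Sometimes true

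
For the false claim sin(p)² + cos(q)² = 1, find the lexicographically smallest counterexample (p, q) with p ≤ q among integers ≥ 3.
(p, q) = (3, 4)

At (3, 3): both sides equal 1, so it holds there.

Substituting (3, 4) into the claim:
LHS = sin(3)² + cos(4)² ≈ 0.4472
RHS = 1

Since LHS ≠ RHS, this pair disproves the claim, and no lexicographically smaller pair (p ≤ q, integers ≥ 3) does.

For instance (8, 9) is also a counterexample (LHS = cos(9)² + sin(8)² ≈ 1.809, RHS = 1), but it's lexicographically larger.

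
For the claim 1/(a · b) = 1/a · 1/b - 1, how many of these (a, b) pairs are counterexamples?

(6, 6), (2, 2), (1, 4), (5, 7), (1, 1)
Testing each pair:
(6, 6): LHS = 1/36, RHS = -35/36 → counterexample
(2, 2): LHS = 1/4, RHS = -3/4 → counterexample
(1, 4): LHS = 1/4, RHS = -3/4 → counterexample
(5, 7): LHS = 1/35, RHS = -34/35 → counterexample
(1, 1): LHS = 1, RHS = 0 → counterexample

That makes 5 counterexamples.

Answer: 5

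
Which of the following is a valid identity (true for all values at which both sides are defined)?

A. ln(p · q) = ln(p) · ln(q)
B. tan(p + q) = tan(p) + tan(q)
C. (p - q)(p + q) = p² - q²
A: fails at (2, 5) — LHS = ln(10) ≈ 2.303, RHS = ln(2)·ln(5) ≈ 1.116.
B: fails at (3, 5) — LHS = tan(8) ≈ -6.8, RHS = tan(5) + tan(3) ≈ -3.523.
C: holds — e.g. at (4, 4), both sides equal 0.

Answer: C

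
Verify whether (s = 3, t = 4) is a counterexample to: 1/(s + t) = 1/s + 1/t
Yes

Substituting s = 3, t = 4:
LHS = 1/(3 + 4) = 1/7
RHS = 1/3 + 1/4 = 7/12

Since LHS ≠ RHS, this pair disproves the claim.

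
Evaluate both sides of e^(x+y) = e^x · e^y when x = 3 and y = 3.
LHS = e^(3+3) = e^6 ≈ 403.4
RHS = e^3 · e^3 = e^6 ≈ 403.4

LHS = RHS: the two sides agree.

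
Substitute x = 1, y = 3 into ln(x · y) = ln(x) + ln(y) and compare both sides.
LHS = ln(1 · 3) = ln(3) ≈ 1.099
RHS = ln(1) + ln(3) = ln(3) ≈ 1.099

LHS = RHS: the two sides agree.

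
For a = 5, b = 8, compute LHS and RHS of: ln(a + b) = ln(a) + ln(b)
LHS = ln(5 + 8) = ln(13) ≈ 2.565
RHS = ln(5) + ln(8) ≈ 3.689

LHS ≠ RHS (they differ by about 1.124), so the equation does not hold here.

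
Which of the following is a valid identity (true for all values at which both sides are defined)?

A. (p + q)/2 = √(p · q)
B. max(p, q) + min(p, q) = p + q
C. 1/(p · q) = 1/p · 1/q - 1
A: fails at (0, 1) — LHS = 1/2, RHS = 0.
B: holds — e.g. at (1, 1), both sides equal 2.
C: fails at (3, 5) — LHS = 1/15, RHS = -14/15.

Answer: B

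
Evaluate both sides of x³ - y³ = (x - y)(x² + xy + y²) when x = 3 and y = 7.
LHS = 3³ - 7³ = -316
RHS = (3 - 7)(3² + 3·7 + 7²) = -316

LHS = RHS: the two sides agree.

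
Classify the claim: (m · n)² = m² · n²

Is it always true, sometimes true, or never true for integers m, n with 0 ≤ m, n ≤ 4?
Always true

The identity holds for every pair in the range. For instance at (m, n) = (4, 1): both sides equal 16.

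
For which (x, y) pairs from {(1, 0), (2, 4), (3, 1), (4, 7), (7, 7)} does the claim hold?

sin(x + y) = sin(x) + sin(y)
(1, 0)

Testing each pair:
(1, 0): LHS = sin(1) ≈ 0.8415, RHS = sin(1) ≈ 0.8415 → holds
(2, 4): LHS = sin(6) ≈ -0.2794, RHS = sin(4) + sin(2) ≈ 0.1525 → fails
(3, 1): LHS = sin(4) ≈ -0.7568, RHS = sin(3) + sin(1) ≈ 0.9826 → fails
(4, 7): LHS = sin(11) ≈ -1, RHS = sin(4) + sin(7) ≈ -0.09982 → fails
(7, 7): LHS = sin(14) ≈ 0.9906, RHS = 2·sin(7) ≈ 1.314 → fails

1 of 5 pairs satisfies the claim.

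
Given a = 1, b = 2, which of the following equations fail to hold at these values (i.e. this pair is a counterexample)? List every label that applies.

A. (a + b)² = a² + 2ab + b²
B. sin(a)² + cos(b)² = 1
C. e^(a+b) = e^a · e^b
Evaluating each claim at the given values:
A. LHS = 9, RHS = 9 → holds here (LHS = RHS)
B. LHS = cos(2)² + sin(1)² ≈ 0.8813, RHS = 1 → fails here (LHS ≠ RHS)
C. LHS = e^3 ≈ 20.09, RHS = e^3 ≈ 20.09 → holds here (LHS = RHS)

Answer: B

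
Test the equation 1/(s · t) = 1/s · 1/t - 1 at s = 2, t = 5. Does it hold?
Fails

Substituting s = 2, t = 5:

LHS = 1/(2 · 5) = 1/10
RHS = 1/2 · 1/5 - 1 = -9/10

LHS ≠ RHS, so the equation does not hold at this point.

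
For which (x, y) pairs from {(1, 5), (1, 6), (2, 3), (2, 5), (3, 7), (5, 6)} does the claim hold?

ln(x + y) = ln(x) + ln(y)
None

Testing each pair:
(1, 5): LHS = ln(6) ≈ 1.792, RHS = ln(5) ≈ 1.609 → fails
(1, 6): LHS = ln(7) ≈ 1.946, RHS = ln(6) ≈ 1.792 → fails
(2, 3): LHS = ln(5) ≈ 1.609, RHS = ln(2) + ln(3) ≈ 1.792 → fails
(2, 5): LHS = ln(7) ≈ 1.946, RHS = ln(2) + ln(5) ≈ 2.303 → fails
(3, 7): LHS = ln(10) ≈ 2.303, RHS = ln(3) + ln(7) ≈ 3.045 → fails
(5, 6): LHS = ln(11) ≈ 2.398, RHS = ln(5) + ln(6) ≈ 3.401 → fails

No pair satisfies the claim.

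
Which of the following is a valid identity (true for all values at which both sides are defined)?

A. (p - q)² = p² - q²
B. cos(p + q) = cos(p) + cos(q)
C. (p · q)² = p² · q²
A: fails at (1, 5) — LHS = 16, RHS = -24.
B: fails at (0, 1) — LHS = cos(1) ≈ 0.5403, RHS = cos(1) + 1 ≈ 1.54.
C: holds — e.g. at (2, 3), both sides equal 36.

Answer: C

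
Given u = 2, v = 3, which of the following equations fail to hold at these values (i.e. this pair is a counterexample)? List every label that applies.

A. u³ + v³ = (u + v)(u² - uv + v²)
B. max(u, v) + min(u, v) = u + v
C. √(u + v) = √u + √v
Evaluating each claim at the given values:
A. LHS = 35, RHS = 35 → holds here (LHS = RHS)
B. LHS = 5, RHS = 5 → holds here (LHS = RHS)
C. LHS = √(5) ≈ 2.236, RHS = √(2) + √(3) ≈ 3.146 → fails here (LHS ≠ RHS)

Answer: C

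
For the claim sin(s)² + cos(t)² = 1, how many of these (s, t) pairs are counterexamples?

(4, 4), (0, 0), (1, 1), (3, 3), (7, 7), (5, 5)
0

Testing each pair:
(4, 4): LHS = cos(4)² + sin(4)² = 1, RHS = 1 → satisfies claim
(0, 0): LHS = 1, RHS = 1 → satisfies claim
(1, 1): LHS = cos(1)² + sin(1)² = 1, RHS = 1 → satisfies claim
(3, 3): LHS = sin(3)² + cos(3)² = 1, RHS = 1 → satisfies claim
(7, 7): LHS = sin(7)² + cos(7)² = 1, RHS = 1 → satisfies claim
(5, 5): LHS = cos(5)² + sin(5)² = 1, RHS = 1 → satisfies claim

That makes 0 counterexamples.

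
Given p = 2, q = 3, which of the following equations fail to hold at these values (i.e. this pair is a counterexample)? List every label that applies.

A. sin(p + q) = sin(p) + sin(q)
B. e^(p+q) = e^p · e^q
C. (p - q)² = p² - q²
A, C

Evaluating each claim at the given values:
A. LHS = sin(5) ≈ -0.9589, RHS = sin(3) + sin(2) ≈ 1.05 → fails here (LHS ≠ RHS)
B. LHS = e^5 ≈ 148.4, RHS = e^5 ≈ 148.4 → holds here (LHS = RHS)
C. LHS = 1, RHS = -5 → fails here (LHS ≠ RHS)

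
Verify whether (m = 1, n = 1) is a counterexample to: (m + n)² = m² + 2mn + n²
No

Substituting m = 1, n = 1:
LHS = (1 + 1)² = 4
RHS = 1² + 2·1·1 + 1² = 4

The sides agree, so this pair does not disprove the claim.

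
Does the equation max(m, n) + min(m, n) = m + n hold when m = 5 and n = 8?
Substituting m = 5, n = 8:

LHS = max(5, 8) + min(5, 8) = 13
RHS = 5 + 8 = 13

LHS = RHS, so the equation holds at this point.

Answer: Holds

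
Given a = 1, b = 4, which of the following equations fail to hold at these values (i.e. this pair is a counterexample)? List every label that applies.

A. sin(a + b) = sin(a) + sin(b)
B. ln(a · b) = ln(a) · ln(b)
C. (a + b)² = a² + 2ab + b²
A, B

Evaluating each claim at the given values:
A. LHS = sin(5) ≈ -0.9589, RHS = sin(4) + sin(1) ≈ 0.08467 → fails here (LHS ≠ RHS)
B. LHS = ln(4) ≈ 1.386, RHS = 0 → fails here (LHS ≠ RHS)
C. LHS = 25, RHS = 25 → holds here (LHS = RHS)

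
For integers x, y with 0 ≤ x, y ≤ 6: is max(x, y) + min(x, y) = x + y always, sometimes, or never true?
Always true

The identity holds for every pair in the range. For instance at (x, y) = (5, 5): both sides equal 10.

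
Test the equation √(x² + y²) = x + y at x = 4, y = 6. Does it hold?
Fails

Substituting x = 4, y = 6:

LHS = √(4² + 6²) = 2·√(13) ≈ 7.211
RHS = 4 + 6 = 10

LHS ≠ RHS, so the equation does not hold at this point.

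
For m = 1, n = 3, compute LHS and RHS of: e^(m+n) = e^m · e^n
LHS = e^(1+3) = e^4 ≈ 54.6
RHS = e^1 · e^3 = e^4 ≈ 54.6

LHS = RHS: the two sides agree.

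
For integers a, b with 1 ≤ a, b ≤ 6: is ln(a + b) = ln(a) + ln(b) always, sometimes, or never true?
It holds at (a, b) = (2, 2) (both sides equal ln(4) ≈ 1.386), but fails at (a, b) = (5, 2) (LHS = ln(7) ≈ 1.946, RHS = ln(2) + ln(5) ≈ 2.303).

Answer: Sometimes true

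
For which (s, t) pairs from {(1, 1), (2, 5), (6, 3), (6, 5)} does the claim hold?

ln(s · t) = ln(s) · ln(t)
Testing each pair:
(1, 1): LHS = 0, RHS = 0 → holds
(2, 5): LHS = ln(10) ≈ 2.303, RHS = ln(2)·ln(5) ≈ 1.116 → fails
(6, 3): LHS = ln(18) ≈ 2.89, RHS = ln(3)·ln(6) ≈ 1.968 → fails
(6, 5): LHS = ln(30) ≈ 3.401, RHS = ln(5)·ln(6) ≈ 2.884 → fails

1 of 4 pairs satisfies the claim.

Answer: (1, 1)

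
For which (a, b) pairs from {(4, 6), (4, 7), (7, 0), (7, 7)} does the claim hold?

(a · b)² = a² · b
(7, 0)

Testing each pair:
(4, 6): LHS = 576, RHS = 96 → fails
(4, 7): LHS = 784, RHS = 112 → fails
(7, 0): LHS = 0, RHS = 0 → holds
(7, 7): LHS = 2401, RHS = 343 → fails

1 of 4 pairs satisfies the claim.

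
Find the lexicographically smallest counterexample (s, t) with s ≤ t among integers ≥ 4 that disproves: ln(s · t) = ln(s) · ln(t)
(s, t) = (4, 4)

Substituting (4, 4) into the claim:
LHS = ln(4 · 4) = ln(16) ≈ 2.773
RHS = ln(4) · ln(4) = ln(4)² ≈ 1.922

Since LHS ≠ RHS, this pair disproves the claim, and no lexicographically smaller pair (s ≤ t, integers ≥ 4) does.

For instance (11, 11) is also a counterexample (LHS = ln(121) ≈ 4.796, RHS = ln(11)² ≈ 5.75), but it's lexicographically larger.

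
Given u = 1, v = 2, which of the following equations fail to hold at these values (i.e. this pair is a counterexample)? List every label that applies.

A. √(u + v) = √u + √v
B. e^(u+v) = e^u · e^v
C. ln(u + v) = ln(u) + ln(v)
Evaluating each claim at the given values:
A. LHS = √(3) ≈ 1.732, RHS = 1 + √(2) ≈ 2.414 → fails here (LHS ≠ RHS)
B. LHS = e^3 ≈ 20.09, RHS = e^3 ≈ 20.09 → holds here (LHS = RHS)
C. LHS = ln(3) ≈ 1.099, RHS = ln(2) ≈ 0.6931 → fails here (LHS ≠ RHS)

Answer: A, C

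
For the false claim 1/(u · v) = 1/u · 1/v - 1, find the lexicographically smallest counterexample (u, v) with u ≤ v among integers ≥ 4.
(u, v) = (4, 4)

Substituting (4, 4) into the claim:
LHS = 1/(4 · 4) = 1/16
RHS = 1/4 · 1/4 - 1 = -15/16

Since LHS ≠ RHS, this pair disproves the claim, and no lexicographically smaller pair (u ≤ v, integers ≥ 4) does.

For instance (6, 10) is also a counterexample (LHS = 1/60, RHS = -59/60), but it's lexicographically larger.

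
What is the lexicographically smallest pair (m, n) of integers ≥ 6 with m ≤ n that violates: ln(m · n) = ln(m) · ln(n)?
Substituting (6, 6) into the claim:
LHS = ln(6 · 6) = ln(36) ≈ 3.584
RHS = ln(6) · ln(6) = ln(6)² ≈ 3.21

Since LHS ≠ RHS, this pair disproves the claim, and no lexicographically smaller pair (m ≤ n, integers ≥ 6) does.

For instance (6, 10) is also a counterexample (LHS = ln(60) ≈ 4.094, RHS = ln(6)·ln(10) ≈ 4.126), but it's lexicographically larger.

Answer: (m, n) = (6, 6)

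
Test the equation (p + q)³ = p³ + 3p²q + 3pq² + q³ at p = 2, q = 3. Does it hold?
Substituting p = 2, q = 3:

LHS = (2 + 3)³ = 125
RHS = 2³ + 3·2²·3 + 3·2·3² + 3³ = 125

LHS = RHS, so the equation holds at this point.

Answer: Holds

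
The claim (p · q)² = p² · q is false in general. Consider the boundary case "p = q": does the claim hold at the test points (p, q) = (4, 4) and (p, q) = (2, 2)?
No, fails at both test points

At (4, 4): LHS = 256 ≠ RHS = 64
At (2, 2): LHS = 16 ≠ RHS = 8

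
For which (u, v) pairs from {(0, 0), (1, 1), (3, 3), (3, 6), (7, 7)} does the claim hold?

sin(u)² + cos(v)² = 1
(0, 0), (1, 1), (3, 3), (7, 7)

Testing each pair:
(0, 0): LHS = 1, RHS = 1 → holds
(1, 1): LHS = cos(1)² + sin(1)² = 1, RHS = 1 → holds
(3, 3): LHS = sin(3)² + cos(3)² = 1, RHS = 1 → holds
(3, 6): LHS = sin(3)² + cos(6)² ≈ 0.9418, RHS = 1 → fails
(7, 7): LHS = sin(7)² + cos(7)² = 1, RHS = 1 → holds

4 of 5 pairs satisfy the claim.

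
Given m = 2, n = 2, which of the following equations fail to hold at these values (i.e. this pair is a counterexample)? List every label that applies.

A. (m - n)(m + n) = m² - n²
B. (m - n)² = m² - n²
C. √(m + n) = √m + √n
Evaluating each claim at the given values:
A. LHS = 0, RHS = 0 → holds here (LHS = RHS)
B. LHS = 0, RHS = 0 → holds here (LHS = RHS)
C. LHS = 2, RHS = 2·√(2) ≈ 2.828 → fails here (LHS ≠ RHS)

Answer: C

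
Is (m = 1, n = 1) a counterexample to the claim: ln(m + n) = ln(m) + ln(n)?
Yes

Substituting m = 1, n = 1:
LHS = ln(1 + 1) = ln(2) ≈ 0.6931
RHS = ln(1) + ln(1) = 0

Since LHS ≠ RHS, this pair disproves the claim.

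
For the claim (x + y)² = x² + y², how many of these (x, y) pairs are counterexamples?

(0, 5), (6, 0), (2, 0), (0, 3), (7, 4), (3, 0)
1

Testing each pair:
(0, 5): LHS = 25, RHS = 25 → satisfies claim
(6, 0): LHS = 36, RHS = 36 → satisfies claim
(2, 0): LHS = 4, RHS = 4 → satisfies claim
(0, 3): LHS = 9, RHS = 9 → satisfies claim
(7, 4): LHS = 121, RHS = 65 → counterexample
(3, 0): LHS = 9, RHS = 9 → satisfies claim

That makes 1 counterexample.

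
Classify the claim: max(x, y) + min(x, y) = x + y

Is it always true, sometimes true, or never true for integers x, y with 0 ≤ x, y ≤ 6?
Always true

The identity holds for every pair in the range. For instance at (x, y) = (3, 5): both sides equal 8.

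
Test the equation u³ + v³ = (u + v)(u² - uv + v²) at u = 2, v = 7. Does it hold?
Holds

Substituting u = 2, v = 7:

LHS = 2³ + 7³ = 351
RHS = (2 + 7)(2² - 2·7 + 7²) = 351

LHS = RHS, so the equation holds at this point.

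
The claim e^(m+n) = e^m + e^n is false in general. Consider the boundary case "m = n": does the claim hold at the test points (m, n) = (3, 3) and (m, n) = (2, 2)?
No, fails at both test points

At (3, 3): LHS = e^6 ≈ 403.4 ≠ RHS = 2·e^3 ≈ 40.17
At (2, 2): LHS = e^4 ≈ 54.6 ≠ RHS = 2·e^2 ≈ 14.78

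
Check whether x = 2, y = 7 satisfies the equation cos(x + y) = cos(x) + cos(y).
Fails

Substituting x = 2, y = 7:

LHS = cos(2 + 7) = cos(9) ≈ -0.9111
RHS = cos(2) + cos(7) ≈ 0.3378

LHS ≠ RHS, so the equation does not hold at this point.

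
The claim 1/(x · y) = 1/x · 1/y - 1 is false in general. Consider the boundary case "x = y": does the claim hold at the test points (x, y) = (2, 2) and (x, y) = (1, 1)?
No, fails at both test points

At (2, 2): LHS = 1/4 ≠ RHS = -3/4
At (1, 1): LHS = 1 ≠ RHS = 0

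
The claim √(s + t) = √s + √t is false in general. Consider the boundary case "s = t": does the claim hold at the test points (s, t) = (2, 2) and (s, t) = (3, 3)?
No, fails at both test points

At (2, 2): LHS = 2 ≠ RHS = 2·√(2) ≈ 2.828
At (3, 3): LHS = √(6) ≈ 2.449 ≠ RHS = 2·√(3) ≈ 3.464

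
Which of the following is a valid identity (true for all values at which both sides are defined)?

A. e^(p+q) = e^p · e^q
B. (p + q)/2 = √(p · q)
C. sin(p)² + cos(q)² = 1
A

A: holds — e.g. at (2, 5), both sides equal e^7 ≈ 1097.
B: fails at (1, 2) — LHS = 3/2, RHS = √(2) ≈ 1.414.
C: fails at (2, 4) — LHS = cos(4)² + sin(2)² ≈ 1.254, RHS = 1.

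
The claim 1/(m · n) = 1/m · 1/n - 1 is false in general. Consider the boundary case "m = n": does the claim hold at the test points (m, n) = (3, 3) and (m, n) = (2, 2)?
No, fails at both test points

At (3, 3): LHS = 1/9 ≠ RHS = -8/9
At (2, 2): LHS = 1/4 ≠ RHS = -3/4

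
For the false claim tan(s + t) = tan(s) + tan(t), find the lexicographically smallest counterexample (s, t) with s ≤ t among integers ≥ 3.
(s, t) = (3, 3)

Substituting (3, 3) into the claim:
LHS = tan(3 + 3) = tan(6) ≈ -0.291
RHS = tan(3) + tan(3) = 2·tan(3) ≈ -0.2851

Since LHS ≠ RHS, this pair disproves the claim, and no lexicographically smaller pair (s ≤ t, integers ≥ 3) does.

For instance (3, 10) is also a counterexample (LHS = tan(13) ≈ 0.463, RHS = tan(3) + tan(10) ≈ 0.5058), but it's lexicographically larger.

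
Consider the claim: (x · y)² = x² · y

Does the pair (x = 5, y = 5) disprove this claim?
Yes

Substituting x = 5, y = 5:
LHS = (5 · 5)² = 625
RHS = 5² · 5 = 125

Since LHS ≠ RHS, this pair disproves the claim.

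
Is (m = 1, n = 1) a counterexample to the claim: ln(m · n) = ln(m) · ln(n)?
No

Substituting m = 1, n = 1:
LHS = ln(1 · 1) = 0
RHS = ln(1) · ln(1) = 0

The sides agree, so this pair does not disprove the claim.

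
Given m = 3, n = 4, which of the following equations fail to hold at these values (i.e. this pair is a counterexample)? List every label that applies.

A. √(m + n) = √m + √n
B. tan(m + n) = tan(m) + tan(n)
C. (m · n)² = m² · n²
A, B

Evaluating each claim at the given values:
A. LHS = √(7) ≈ 2.646, RHS = √(3) + 2 ≈ 3.732 → fails here (LHS ≠ RHS)
B. LHS = tan(7) ≈ 0.8714, RHS = tan(3) + tan(4) ≈ 1.015 → fails here (LHS ≠ RHS)
C. LHS = 144, RHS = 144 → holds here (LHS = RHS)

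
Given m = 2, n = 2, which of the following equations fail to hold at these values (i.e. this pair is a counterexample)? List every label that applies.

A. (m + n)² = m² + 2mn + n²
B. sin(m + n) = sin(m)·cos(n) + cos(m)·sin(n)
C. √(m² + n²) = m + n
Evaluating each claim at the given values:
A. LHS = 16, RHS = 16 → holds here (LHS = RHS)
B. LHS = sin(4) ≈ -0.7568, RHS = 2·sin(2)·cos(2) ≈ -0.7568 → holds here (LHS = RHS)
C. LHS = 2·√(2) ≈ 2.828, RHS = 4 → fails here (LHS ≠ RHS)

Answer: C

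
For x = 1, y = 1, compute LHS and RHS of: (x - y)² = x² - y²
LHS = (1 - 1)² = 0
RHS = 1² - 1² = 0

LHS = RHS: the two sides agree.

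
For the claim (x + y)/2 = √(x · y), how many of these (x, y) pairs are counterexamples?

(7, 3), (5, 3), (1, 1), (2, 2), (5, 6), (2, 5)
Testing each pair:
(7, 3): LHS = 5, RHS = √(21) ≈ 4.583 → counterexample
(5, 3): LHS = 4, RHS = √(15) ≈ 3.873 → counterexample
(1, 1): LHS = 1, RHS = 1 → satisfies claim
(2, 2): LHS = 2, RHS = 2 → satisfies claim
(5, 6): LHS = 11/2, RHS = √(30) ≈ 5.477 → counterexample
(2, 5): LHS = 7/2, RHS = √(10) ≈ 3.162 → counterexample

That makes 4 counterexamples.

Answer: 4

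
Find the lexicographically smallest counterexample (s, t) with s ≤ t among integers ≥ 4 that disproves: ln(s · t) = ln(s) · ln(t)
Substituting (4, 4) into the claim:
LHS = ln(4 · 4) = ln(16) ≈ 2.773
RHS = ln(4) · ln(4) = ln(4)² ≈ 1.922

Since LHS ≠ RHS, this pair disproves the claim, and no lexicographically smaller pair (s ≤ t, integers ≥ 4) does.

For instance (5, 7) is also a counterexample (LHS = ln(35) ≈ 3.555, RHS = ln(5)·ln(7) ≈ 3.132), but it's lexicographically larger.

Answer: (s, t) = (4, 4)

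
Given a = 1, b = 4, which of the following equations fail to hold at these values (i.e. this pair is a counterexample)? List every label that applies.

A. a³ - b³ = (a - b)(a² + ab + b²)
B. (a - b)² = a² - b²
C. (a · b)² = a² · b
B, C

Evaluating each claim at the given values:
A. LHS = -63, RHS = -63 → holds here (LHS = RHS)
B. LHS = 9, RHS = -15 → fails here (LHS ≠ RHS)
C. LHS = 16, RHS = 4 → fails here (LHS ≠ RHS)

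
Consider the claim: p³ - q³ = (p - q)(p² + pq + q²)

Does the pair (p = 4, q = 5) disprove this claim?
No

Substituting p = 4, q = 5:
LHS = 4³ - 5³ = -61
RHS = (4 - 5)(4² + 4·5 + 5²) = -61

The sides agree, so this pair does not disprove the claim.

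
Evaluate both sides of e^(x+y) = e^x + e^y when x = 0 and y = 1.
LHS = e^(0+1) = e ≈ 2.718
RHS = e^0 + e^1 = 1 + e ≈ 3.718

LHS ≠ RHS (they differ by about 1), so the equation does not hold here.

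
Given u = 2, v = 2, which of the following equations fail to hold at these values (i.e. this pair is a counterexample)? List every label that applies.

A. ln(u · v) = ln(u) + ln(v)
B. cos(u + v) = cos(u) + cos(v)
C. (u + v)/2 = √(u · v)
Evaluating each claim at the given values:
A. LHS = ln(4) ≈ 1.386, RHS = 2·ln(2) ≈ 1.386 → holds here (LHS = RHS)
B. LHS = cos(4) ≈ -0.6536, RHS = 2·cos(2) ≈ -0.8323 → fails here (LHS ≠ RHS)
C. LHS = 2, RHS = 2 → holds here (LHS = RHS)

Answer: B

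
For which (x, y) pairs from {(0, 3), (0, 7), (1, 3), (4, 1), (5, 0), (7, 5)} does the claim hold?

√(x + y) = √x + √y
Testing each pair:
(0, 3): LHS = √(3) ≈ 1.732, RHS = √(3) ≈ 1.732 → holds
(0, 7): LHS = √(7) ≈ 2.646, RHS = √(7) ≈ 2.646 → holds
(1, 3): LHS = 2, RHS = 1 + √(3) ≈ 2.732 → fails
(4, 1): LHS = √(5) ≈ 2.236, RHS = 3 → fails
(5, 0): LHS = √(5) ≈ 2.236, RHS = √(5) ≈ 2.236 → holds
(7, 5): LHS = 2·√(3) ≈ 3.464, RHS = √(5) + √(7) ≈ 4.882 → fails

3 of 6 pairs satisfy the claim.

Answer: (0, 3), (0, 7), (5, 0)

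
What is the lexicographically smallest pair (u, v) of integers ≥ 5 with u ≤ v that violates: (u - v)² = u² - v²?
(u, v) = (5, 6)

At (5, 5): both sides equal 0, so it holds there.

Substituting (5, 6) into the claim:
LHS = (5 - 6)² = 1
RHS = 5² - 6² = -11

Since LHS ≠ RHS, this pair disproves the claim, and no lexicographically smaller pair (u ≤ v, integers ≥ 5) does.

For instance (5, 9) is also a counterexample (LHS = 16, RHS = -56), but it's lexicographically larger.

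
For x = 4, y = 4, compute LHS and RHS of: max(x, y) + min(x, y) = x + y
LHS = max(4, 4) + min(4, 4) = 8
RHS = 4 + 4 = 8

LHS = RHS: the two sides agree.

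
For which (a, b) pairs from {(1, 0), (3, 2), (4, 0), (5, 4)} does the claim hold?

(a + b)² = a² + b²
Testing each pair:
(1, 0): LHS = 1, RHS = 1 → holds
(3, 2): LHS = 25, RHS = 13 → fails
(4, 0): LHS = 16, RHS = 16 → holds
(5, 4): LHS = 81, RHS = 41 → fails

2 of 4 pairs satisfy the claim.

Answer: (1, 0), (4, 0)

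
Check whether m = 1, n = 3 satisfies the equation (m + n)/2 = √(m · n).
Fails

Substituting m = 1, n = 3:

LHS = (1 + 3)/2 = 2
RHS = √(1 · 3) = √(3) ≈ 1.732

LHS ≠ RHS, so the equation does not hold at this point.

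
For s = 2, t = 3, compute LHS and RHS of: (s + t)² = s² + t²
LHS = (2 + 3)² = 25
RHS = 2² + 3² = 13

LHS ≠ RHS, so the equation does not hold here.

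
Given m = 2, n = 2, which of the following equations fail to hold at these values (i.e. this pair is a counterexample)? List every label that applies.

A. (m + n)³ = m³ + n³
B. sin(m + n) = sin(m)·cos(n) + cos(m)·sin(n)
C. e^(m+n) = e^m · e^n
A

Evaluating each claim at the given values:
A. LHS = 64, RHS = 16 → fails here (LHS ≠ RHS)
B. LHS = sin(4) ≈ -0.7568, RHS = 2·sin(2)·cos(2) ≈ -0.7568 → holds here (LHS = RHS)
C. LHS = e^4 ≈ 54.6, RHS = e^4 ≈ 54.6 → holds here (LHS = RHS)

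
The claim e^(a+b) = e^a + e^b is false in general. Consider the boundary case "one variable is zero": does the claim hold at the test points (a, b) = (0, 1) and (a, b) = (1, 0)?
At (0, 1): LHS = e ≈ 2.718 ≠ RHS = 1 + e ≈ 3.718
At (1, 0): LHS = e ≈ 2.718 ≠ RHS = 1 + e ≈ 3.718

Answer: No, fails at both test points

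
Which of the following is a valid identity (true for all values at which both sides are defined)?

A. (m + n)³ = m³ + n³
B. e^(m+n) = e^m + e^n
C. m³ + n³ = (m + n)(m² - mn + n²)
C

A: fails at (2, 5) — LHS = 343, RHS = 133.
B: fails at (3, 3) — LHS = e^6 ≈ 403.4, RHS = 2·e^3 ≈ 40.17.
C: holds — e.g. at (1, 1), both sides equal 2.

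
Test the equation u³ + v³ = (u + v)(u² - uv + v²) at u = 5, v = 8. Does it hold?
Holds

Substituting u = 5, v = 8:

LHS = 5³ + 8³ = 637
RHS = (5 + 8)(5² - 5·8 + 8²) = 637

LHS = RHS, so the equation holds at this point.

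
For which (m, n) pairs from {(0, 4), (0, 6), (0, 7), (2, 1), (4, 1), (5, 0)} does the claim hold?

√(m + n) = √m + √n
(0, 4), (0, 6), (0, 7), (5, 0)

Testing each pair:
(0, 4): LHS = 2, RHS = 2 → holds
(0, 6): LHS = √(6) ≈ 2.449, RHS = √(6) ≈ 2.449 → holds
(0, 7): LHS = √(7) ≈ 2.646, RHS = √(7) ≈ 2.646 → holds
(2, 1): LHS = √(3) ≈ 1.732, RHS = 1 + √(2) ≈ 2.414 → fails
(4, 1): LHS = √(5) ≈ 2.236, RHS = 3 → fails
(5, 0): LHS = √(5) ≈ 2.236, RHS = √(5) ≈ 2.236 → holds

4 of 6 pairs satisfy the claim.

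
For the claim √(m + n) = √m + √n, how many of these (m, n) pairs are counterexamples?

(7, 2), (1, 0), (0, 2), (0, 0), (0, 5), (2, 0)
Testing each pair:
(7, 2): LHS = 3, RHS = √(2) + √(7) ≈ 4.06 → counterexample
(1, 0): LHS = 1, RHS = 1 → satisfies claim
(0, 2): LHS = √(2) ≈ 1.414, RHS = √(2) ≈ 1.414 → satisfies claim
(0, 0): LHS = 0, RHS = 0 → satisfies claim
(0, 5): LHS = √(5) ≈ 2.236, RHS = √(5) ≈ 2.236 → satisfies claim
(2, 0): LHS = √(2) ≈ 1.414, RHS = √(2) ≈ 1.414 → satisfies claim

That makes 1 counterexample.

Answer: 1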